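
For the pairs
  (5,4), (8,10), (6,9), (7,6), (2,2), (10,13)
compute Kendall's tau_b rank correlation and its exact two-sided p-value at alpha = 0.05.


Step 1: Enumerate the 15 unordered pairs (i,j) with i<j and classify each by sign(x_j-x_i) * sign(y_j-y_i).
  (1,2):dx=+3,dy=+6->C; (1,3):dx=+1,dy=+5->C; (1,4):dx=+2,dy=+2->C; (1,5):dx=-3,dy=-2->C
  (1,6):dx=+5,dy=+9->C; (2,3):dx=-2,dy=-1->C; (2,4):dx=-1,dy=-4->C; (2,5):dx=-6,dy=-8->C
  (2,6):dx=+2,dy=+3->C; (3,4):dx=+1,dy=-3->D; (3,5):dx=-4,dy=-7->C; (3,6):dx=+4,dy=+4->C
  (4,5):dx=-5,dy=-4->C; (4,6):dx=+3,dy=+7->C; (5,6):dx=+8,dy=+11->C
Step 2: C = 14, D = 1, total pairs = 15.
Step 3: tau = (C - D)/(n(n-1)/2) = (14 - 1)/15 = 0.866667.
Step 4: Exact two-sided p-value (enumerate n! = 720 permutations of y under H0): p = 0.016667.
Step 5: alpha = 0.05. reject H0.

tau_b = 0.8667 (C=14, D=1), p = 0.016667, reject H0.


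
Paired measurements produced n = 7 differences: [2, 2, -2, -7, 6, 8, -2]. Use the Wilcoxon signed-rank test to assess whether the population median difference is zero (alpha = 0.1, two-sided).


Step 1: Drop any zero differences (none here) and take |d_i|.
|d| = [2, 2, 2, 7, 6, 8, 2]
Step 2: Midrank |d_i| (ties get averaged ranks).
ranks: |2|->2.5, |2|->2.5, |2|->2.5, |7|->6, |6|->5, |8|->7, |2|->2.5
Step 3: Attach original signs; sum ranks with positive sign and with negative sign.
W+ = 2.5 + 2.5 + 5 + 7 = 17
W- = 2.5 + 6 + 2.5 = 11
(Check: W+ + W- = 28 should equal n(n+1)/2 = 28.)
Step 4: Test statistic W = min(W+, W-) = 11.
Step 5: Ties in |d|, so use the tie-corrected normal approximation.
        E[W] = n(n+1)/4 = 7*8/4 = 14.
        Tie groups: |d|=2 (t=4); sum(t^3 - t) = 60.
        Var[W] = n(n+1)(2n+1)/24 - sum(t^3-t)/48 = 840/24 - 60/48 = 33.75.
        z = (W - E[W]) / sqrt(Var[W]) = (11 - 14) / 5.8095 = -0.5164.
        Two-sided p = 2*Phi(z) = 0.605577.
Step 6: alpha = 0.1. fail to reject H0.

W+ = 17, W- = 11, W = min = 11, p = 0.605577, fail to reject H0.


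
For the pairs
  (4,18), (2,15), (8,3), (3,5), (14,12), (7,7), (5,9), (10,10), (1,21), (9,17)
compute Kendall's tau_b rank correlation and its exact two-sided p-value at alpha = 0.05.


Step 1: Enumerate the 45 unordered pairs (i,j) with i<j and classify each by sign(x_j-x_i) * sign(y_j-y_i).
  (1,2):dx=-2,dy=-3->C; (1,3):dx=+4,dy=-15->D; (1,4):dx=-1,dy=-13->C; (1,5):dx=+10,dy=-6->D
  (1,6):dx=+3,dy=-11->D; (1,7):dx=+1,dy=-9->D; (1,8):dx=+6,dy=-8->D; (1,9):dx=-3,dy=+3->D
  (1,10):dx=+5,dy=-1->D; (2,3):dx=+6,dy=-12->D; (2,4):dx=+1,dy=-10->D; (2,5):dx=+12,dy=-3->D
  (2,6):dx=+5,dy=-8->D; (2,7):dx=+3,dy=-6->D; (2,8):dx=+8,dy=-5->D; (2,9):dx=-1,dy=+6->D
  (2,10):dx=+7,dy=+2->C; (3,4):dx=-5,dy=+2->D; (3,5):dx=+6,dy=+9->C; (3,6):dx=-1,dy=+4->D
  (3,7):dx=-3,dy=+6->D; (3,8):dx=+2,dy=+7->C; (3,9):dx=-7,dy=+18->D; (3,10):dx=+1,dy=+14->C
  (4,5):dx=+11,dy=+7->C; (4,6):dx=+4,dy=+2->C; (4,7):dx=+2,dy=+4->C; (4,8):dx=+7,dy=+5->C
  (4,9):dx=-2,dy=+16->D; (4,10):dx=+6,dy=+12->C; (5,6):dx=-7,dy=-5->C; (5,7):dx=-9,dy=-3->C
  (5,8):dx=-4,dy=-2->C; (5,9):dx=-13,dy=+9->D; (5,10):dx=-5,dy=+5->D; (6,7):dx=-2,dy=+2->D
  (6,8):dx=+3,dy=+3->C; (6,9):dx=-6,dy=+14->D; (6,10):dx=+2,dy=+10->C; (7,8):dx=+5,dy=+1->C
  (7,9):dx=-4,dy=+12->D; (7,10):dx=+4,dy=+8->C; (8,9):dx=-9,dy=+11->D; (8,10):dx=-1,dy=+7->D
  (9,10):dx=+8,dy=-4->D
Step 2: C = 18, D = 27, total pairs = 45.
Step 3: tau = (C - D)/(n(n-1)/2) = (18 - 27)/45 = -0.200000.
Step 4: Exact two-sided p-value (enumerate n! = 3628800 permutations of y under H0): p = 0.484313.
Step 5: alpha = 0.05. fail to reject H0.

tau_b = -0.2000 (C=18, D=27), p = 0.484313, fail to reject H0.


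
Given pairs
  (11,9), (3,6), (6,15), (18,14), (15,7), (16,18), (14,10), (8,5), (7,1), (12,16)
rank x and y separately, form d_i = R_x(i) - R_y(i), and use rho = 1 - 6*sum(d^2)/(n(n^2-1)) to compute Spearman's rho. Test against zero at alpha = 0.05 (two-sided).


Step 1: Rank x and y separately (midranks; no ties here).
rank(x): 11->5, 3->1, 6->2, 18->10, 15->8, 16->9, 14->7, 8->4, 7->3, 12->6
rank(y): 9->5, 6->3, 15->8, 14->7, 7->4, 18->10, 10->6, 5->2, 1->1, 16->9
Step 2: d_i = R_x(i) - R_y(i); compute d_i^2.
  (5-5)^2=0, (1-3)^2=4, (2-8)^2=36, (10-7)^2=9, (8-4)^2=16, (9-10)^2=1, (7-6)^2=1, (4-2)^2=4, (3-1)^2=4, (6-9)^2=9
sum(d^2) = 84.
Step 3: rho = 1 - 6*84 / (10*(10^2 - 1)) = 1 - 504/990 = 0.490909.
Step 4: Under H0, t = rho * sqrt((n-2)/(1-rho^2)) = 1.5938 ~ t(8).
Step 5: Two-sided p-value from the t-distribution with 8 df = 0.149656.
Step 6: alpha = 0.05. fail to reject H0.

rho = 0.4909, p = 0.149656, fail to reject H0 at alpha = 0.05.


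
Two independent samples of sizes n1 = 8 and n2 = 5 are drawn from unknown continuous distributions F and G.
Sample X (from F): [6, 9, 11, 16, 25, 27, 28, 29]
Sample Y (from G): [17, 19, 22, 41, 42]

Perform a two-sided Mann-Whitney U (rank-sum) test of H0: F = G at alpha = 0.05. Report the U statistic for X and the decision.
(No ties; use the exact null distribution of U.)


Step 1: Combine and sort all 13 observations; assign midranks.
sorted (value, group): (6,X), (9,X), (11,X), (16,X), (17,Y), (19,Y), (22,Y), (25,X), (27,X), (28,X), (29,X), (41,Y), (42,Y)
ranks: 6->1, 9->2, 11->3, 16->4, 17->5, 19->6, 22->7, 25->8, 27->9, 28->10, 29->11, 41->12, 42->13
Step 2: Rank sum for X: R1 = 1 + 2 + 3 + 4 + 8 + 9 + 10 + 11 = 48.
Step 3: U_X = R1 - n1(n1+1)/2 = 48 - 8*9/2 = 48 - 36 = 12.
       U_Y = n1*n2 - U_X = 40 - 12 = 28.
Step 4: No ties, so the exact null distribution of U (based on enumerating the C(13,8) = 1287 equally likely rank assignments) gives the two-sided p-value.
Step 5: p-value = 0.284382; compare to alpha = 0.05. fail to reject H0.

U_X = 12, p = 0.284382, fail to reject H0 at alpha = 0.05.


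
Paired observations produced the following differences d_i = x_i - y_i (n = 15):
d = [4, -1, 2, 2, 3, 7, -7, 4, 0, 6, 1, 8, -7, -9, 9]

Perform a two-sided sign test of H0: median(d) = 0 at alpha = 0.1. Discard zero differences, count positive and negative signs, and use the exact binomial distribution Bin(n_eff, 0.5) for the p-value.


Step 1: Discard zero differences. Original n = 15; n_eff = number of nonzero differences = 14.
Nonzero differences (with sign): +4, -1, +2, +2, +3, +7, -7, +4, +6, +1, +8, -7, -9, +9
Step 2: Count signs: positive = 10, negative = 4.
Step 3: Under H0: P(positive) = 0.5, so the number of positives S ~ Bin(14, 0.5).
Step 4: Two-sided exact p-value = sum of Bin(14,0.5) probabilities at or below the observed probability = 0.179565.
Step 5: alpha = 0.1. fail to reject H0.

n_eff = 14, pos = 10, neg = 4, p = 0.179565, fail to reject H0.


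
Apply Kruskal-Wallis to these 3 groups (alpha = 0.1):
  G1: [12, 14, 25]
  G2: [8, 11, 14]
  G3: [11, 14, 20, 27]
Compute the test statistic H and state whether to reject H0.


Step 1: Combine all N = 10 observations and assign midranks.
sorted (value, group, rank): (8,G2,1), (11,G2,2.5), (11,G3,2.5), (12,G1,4), (14,G1,6), (14,G2,6), (14,G3,6), (20,G3,8), (25,G1,9), (27,G3,10)
Step 2: Sum ranks within each group.
R_1 = 19 (n_1 = 3)
R_2 = 9.5 (n_2 = 3)
R_3 = 26.5 (n_3 = 4)
Step 3: H = 12/(N(N+1)) * sum(R_i^2/n_i) - 3(N+1)
     = 12/(10*11) * (19^2/3 + 9.5^2/3 + 26.5^2/4) - 3*11
     = 0.109091 * 325.979 - 33
     = 2.561364.
Step 4: Ties present; correction factor C = 1 - 30/(10^3 - 10) = 0.969697. Corrected H = 2.561364 / 0.969697 = 2.641406.
Step 5: Under H0, H ~ chi^2(2); p-value = 0.266948.
Step 6: alpha = 0.1. fail to reject H0.

H = 2.6414, df = 2, p = 0.266948, fail to reject H0.


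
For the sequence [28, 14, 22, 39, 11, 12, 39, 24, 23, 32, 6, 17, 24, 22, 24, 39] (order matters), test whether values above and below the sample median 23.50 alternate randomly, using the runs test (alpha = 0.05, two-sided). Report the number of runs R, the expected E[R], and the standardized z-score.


Step 1: Compute median = 23.50; label A = above, B = below.
Labels in order: ABBABBAABABBABAA  (n_A = 8, n_B = 8)
Step 2: Count runs R = 11.
Step 3: Under H0 (random ordering), E[R] = 2*n_A*n_B/(n_A+n_B) + 1 = 2*8*8/16 + 1 = 9.0000.
        Var[R] = 2*n_A*n_B*(2*n_A*n_B - n_A - n_B) / ((n_A+n_B)^2 * (n_A+n_B-1)) = 14336/3840 = 3.7333.
        SD[R] = 1.9322.
Step 4: Continuity-corrected z = (R - 0.5 - E[R]) / SD[R] = (11 - 0.5 - 9.0000) / 1.9322 = 0.7763.
Step 5: Two-sided p-value via normal approximation = 2*(1 - Phi(|z|)) = 0.437558.
Step 6: alpha = 0.05. fail to reject H0.

R = 11, z = 0.7763, p = 0.437558, fail to reject H0.


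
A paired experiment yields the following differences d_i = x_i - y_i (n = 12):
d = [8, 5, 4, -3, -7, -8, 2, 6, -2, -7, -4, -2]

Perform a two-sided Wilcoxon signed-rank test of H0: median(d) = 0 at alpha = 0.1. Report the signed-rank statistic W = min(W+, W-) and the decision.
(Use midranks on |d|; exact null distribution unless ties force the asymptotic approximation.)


Step 1: Drop any zero differences (none here) and take |d_i|.
|d| = [8, 5, 4, 3, 7, 8, 2, 6, 2, 7, 4, 2]
Step 2: Midrank |d_i| (ties get averaged ranks).
ranks: |8|->11.5, |5|->7, |4|->5.5, |3|->4, |7|->9.5, |8|->11.5, |2|->2, |6|->8, |2|->2, |7|->9.5, |4|->5.5, |2|->2
Step 3: Attach original signs; sum ranks with positive sign and with negative sign.
W+ = 11.5 + 7 + 5.5 + 2 + 8 = 34
W- = 4 + 9.5 + 11.5 + 2 + 9.5 + 5.5 + 2 = 44
(Check: W+ + W- = 78 should equal n(n+1)/2 = 78.)
Step 4: Test statistic W = min(W+, W-) = 34.
Step 5: Ties in |d|, so use the tie-corrected normal approximation.
        E[W] = n(n+1)/4 = 12*13/4 = 39.
        Tie groups: |d|=2 (t=3), |d|=4 (t=2), |d|=7 (t=2), |d|=8 (t=2); sum(t^3 - t) = 42.
        Var[W] = n(n+1)(2n+1)/24 - sum(t^3-t)/48 = 3900/24 - 42/48 = 161.625.
        z = (W - E[W]) / sqrt(Var[W]) = (34 - 39) / 12.7132 = -0.3933.
        Two-sided p = 2*Phi(z) = 0.694103.
Step 6: alpha = 0.1. fail to reject H0.

W+ = 34, W- = 44, W = min = 34, p = 0.694103, fail to reject H0.


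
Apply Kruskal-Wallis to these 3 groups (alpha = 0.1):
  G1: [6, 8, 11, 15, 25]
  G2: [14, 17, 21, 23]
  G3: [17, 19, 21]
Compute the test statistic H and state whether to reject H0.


Step 1: Combine all N = 12 observations and assign midranks.
sorted (value, group, rank): (6,G1,1), (8,G1,2), (11,G1,3), (14,G2,4), (15,G1,5), (17,G2,6.5), (17,G3,6.5), (19,G3,8), (21,G2,9.5), (21,G3,9.5), (23,G2,11), (25,G1,12)
Step 2: Sum ranks within each group.
R_1 = 23 (n_1 = 5)
R_2 = 31 (n_2 = 4)
R_3 = 24 (n_3 = 3)
Step 3: H = 12/(N(N+1)) * sum(R_i^2/n_i) - 3(N+1)
     = 12/(12*13) * (23^2/5 + 31^2/4 + 24^2/3) - 3*13
     = 0.076923 * 538.05 - 39
     = 2.388462.
Step 4: Ties present; correction factor C = 1 - 12/(12^3 - 12) = 0.993007. Corrected H = 2.388462 / 0.993007 = 2.405282.
Step 5: Under H0, H ~ chi^2(2); p-value = 0.300400.
Step 6: alpha = 0.1. fail to reject H0.

H = 2.4053, df = 2, p = 0.300400, fail to reject H0.


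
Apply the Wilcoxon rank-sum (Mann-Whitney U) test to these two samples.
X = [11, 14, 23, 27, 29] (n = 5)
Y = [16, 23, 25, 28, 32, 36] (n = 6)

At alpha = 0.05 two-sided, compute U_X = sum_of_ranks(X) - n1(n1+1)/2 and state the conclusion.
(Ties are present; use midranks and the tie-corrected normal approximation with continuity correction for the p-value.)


Step 1: Combine and sort all 11 observations; assign midranks.
sorted (value, group): (11,X), (14,X), (16,Y), (23,X), (23,Y), (25,Y), (27,X), (28,Y), (29,X), (32,Y), (36,Y)
ranks: 11->1, 14->2, 16->3, 23->4.5, 23->4.5, 25->6, 27->7, 28->8, 29->9, 32->10, 36->11
Step 2: Rank sum for X: R1 = 1 + 2 + 4.5 + 7 + 9 = 23.5.
Step 3: U_X = R1 - n1(n1+1)/2 = 23.5 - 5*6/2 = 23.5 - 15 = 8.5.
       U_Y = n1*n2 - U_X = 30 - 8.5 = 21.5.
Step 4: Ties are present, so use the tie-corrected normal approximation (with continuity correction) for the p-value.
Step 5: p-value = 0.272229; compare to alpha = 0.05. fail to reject H0.

U_X = 8.5, p = 0.272229, fail to reject H0 at alpha = 0.05.


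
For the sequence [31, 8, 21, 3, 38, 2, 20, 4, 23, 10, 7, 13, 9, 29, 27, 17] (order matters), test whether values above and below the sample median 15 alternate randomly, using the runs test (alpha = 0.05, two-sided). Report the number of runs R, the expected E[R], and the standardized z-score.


Step 1: Compute median = 15; label A = above, B = below.
Labels in order: ABABABABABBBBAAA  (n_A = 8, n_B = 8)
Step 2: Count runs R = 11.
Step 3: Under H0 (random ordering), E[R] = 2*n_A*n_B/(n_A+n_B) + 1 = 2*8*8/16 + 1 = 9.0000.
        Var[R] = 2*n_A*n_B*(2*n_A*n_B - n_A - n_B) / ((n_A+n_B)^2 * (n_A+n_B-1)) = 14336/3840 = 3.7333.
        SD[R] = 1.9322.
Step 4: Continuity-corrected z = (R - 0.5 - E[R]) / SD[R] = (11 - 0.5 - 9.0000) / 1.9322 = 0.7763.
Step 5: Two-sided p-value via normal approximation = 2*(1 - Phi(|z|)) = 0.437558.
Step 6: alpha = 0.05. fail to reject H0.

R = 11, z = 0.7763, p = 0.437558, fail to reject H0.


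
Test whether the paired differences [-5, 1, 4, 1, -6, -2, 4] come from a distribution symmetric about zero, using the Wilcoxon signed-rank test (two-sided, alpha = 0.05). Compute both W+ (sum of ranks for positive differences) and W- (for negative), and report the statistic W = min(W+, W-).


Step 1: Drop any zero differences (none here) and take |d_i|.
|d| = [5, 1, 4, 1, 6, 2, 4]
Step 2: Midrank |d_i| (ties get averaged ranks).
ranks: |5|->6, |1|->1.5, |4|->4.5, |1|->1.5, |6|->7, |2|->3, |4|->4.5
Step 3: Attach original signs; sum ranks with positive sign and with negative sign.
W+ = 1.5 + 4.5 + 1.5 + 4.5 = 12
W- = 6 + 7 + 3 = 16
(Check: W+ + W- = 28 should equal n(n+1)/2 = 28.)
Step 4: Test statistic W = min(W+, W-) = 12.
Step 5: Ties in |d|, so use the tie-corrected normal approximation.
        E[W] = n(n+1)/4 = 7*8/4 = 14.
        Tie groups: |d|=1 (t=2), |d|=4 (t=2); sum(t^3 - t) = 12.
        Var[W] = n(n+1)(2n+1)/24 - sum(t^3-t)/48 = 840/24 - 12/48 = 34.75.
        z = (W - E[W]) / sqrt(Var[W]) = (12 - 14) / 5.8949 = -0.3393.
        Two-sided p = 2*Phi(z) = 0.734402.
Step 6: alpha = 0.05. fail to reject H0.

W+ = 12, W- = 16, W = min = 12, p = 0.734402, fail to reject H0.


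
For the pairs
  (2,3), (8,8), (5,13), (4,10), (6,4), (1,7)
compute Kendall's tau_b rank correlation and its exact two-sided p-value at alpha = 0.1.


Step 1: Enumerate the 15 unordered pairs (i,j) with i<j and classify each by sign(x_j-x_i) * sign(y_j-y_i).
  (1,2):dx=+6,dy=+5->C; (1,3):dx=+3,dy=+10->C; (1,4):dx=+2,dy=+7->C; (1,5):dx=+4,dy=+1->C
  (1,6):dx=-1,dy=+4->D; (2,3):dx=-3,dy=+5->D; (2,4):dx=-4,dy=+2->D; (2,5):dx=-2,dy=-4->C
  (2,6):dx=-7,dy=-1->C; (3,4):dx=-1,dy=-3->C; (3,5):dx=+1,dy=-9->D; (3,6):dx=-4,dy=-6->C
  (4,5):dx=+2,dy=-6->D; (4,6):dx=-3,dy=-3->C; (5,6):dx=-5,dy=+3->D
Step 2: C = 9, D = 6, total pairs = 15.
Step 3: tau = (C - D)/(n(n-1)/2) = (9 - 6)/15 = 0.200000.
Step 4: Exact two-sided p-value (enumerate n! = 720 permutations of y under H0): p = 0.719444.
Step 5: alpha = 0.1. fail to reject H0.

tau_b = 0.2000 (C=9, D=6), p = 0.719444, fail to reject H0.


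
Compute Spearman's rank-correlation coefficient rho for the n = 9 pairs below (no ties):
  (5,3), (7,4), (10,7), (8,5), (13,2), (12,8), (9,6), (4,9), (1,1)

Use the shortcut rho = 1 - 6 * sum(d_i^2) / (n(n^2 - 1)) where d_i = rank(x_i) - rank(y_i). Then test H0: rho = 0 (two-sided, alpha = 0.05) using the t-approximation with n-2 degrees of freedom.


Step 1: Rank x and y separately (midranks; no ties here).
rank(x): 5->3, 7->4, 10->7, 8->5, 13->9, 12->8, 9->6, 4->2, 1->1
rank(y): 3->3, 4->4, 7->7, 5->5, 2->2, 8->8, 6->6, 9->9, 1->1
Step 2: d_i = R_x(i) - R_y(i); compute d_i^2.
  (3-3)^2=0, (4-4)^2=0, (7-7)^2=0, (5-5)^2=0, (9-2)^2=49, (8-8)^2=0, (6-6)^2=0, (2-9)^2=49, (1-1)^2=0
sum(d^2) = 98.
Step 3: rho = 1 - 6*98 / (9*(9^2 - 1)) = 1 - 588/720 = 0.183333.
Step 4: Under H0, t = rho * sqrt((n-2)/(1-rho^2)) = 0.4934 ~ t(7).
Step 5: Two-sided p-value from the t-distribution with 7 df = 0.636820.
Step 6: alpha = 0.05. fail to reject H0.

rho = 0.1833, p = 0.636820, fail to reject H0 at alpha = 0.05.


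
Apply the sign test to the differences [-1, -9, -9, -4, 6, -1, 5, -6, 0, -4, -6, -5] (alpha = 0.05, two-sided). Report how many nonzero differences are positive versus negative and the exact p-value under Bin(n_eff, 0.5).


Step 1: Discard zero differences. Original n = 12; n_eff = number of nonzero differences = 11.
Nonzero differences (with sign): -1, -9, -9, -4, +6, -1, +5, -6, -4, -6, -5
Step 2: Count signs: positive = 2, negative = 9.
Step 3: Under H0: P(positive) = 0.5, so the number of positives S ~ Bin(11, 0.5).
Step 4: Two-sided exact p-value = sum of Bin(11,0.5) probabilities at or below the observed probability = 0.065430.
Step 5: alpha = 0.05. fail to reject H0.

n_eff = 11, pos = 2, neg = 9, p = 0.065430, fail to reject H0.


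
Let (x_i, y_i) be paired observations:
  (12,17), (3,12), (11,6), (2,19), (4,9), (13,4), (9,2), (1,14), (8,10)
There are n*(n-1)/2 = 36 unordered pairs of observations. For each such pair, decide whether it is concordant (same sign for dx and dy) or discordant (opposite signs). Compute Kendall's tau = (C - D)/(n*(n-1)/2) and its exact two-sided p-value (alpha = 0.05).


Step 1: Enumerate the 36 unordered pairs (i,j) with i<j and classify each by sign(x_j-x_i) * sign(y_j-y_i).
  (1,2):dx=-9,dy=-5->C; (1,3):dx=-1,dy=-11->C; (1,4):dx=-10,dy=+2->D; (1,5):dx=-8,dy=-8->C
  (1,6):dx=+1,dy=-13->D; (1,7):dx=-3,dy=-15->C; (1,8):dx=-11,dy=-3->C; (1,9):dx=-4,dy=-7->C
  (2,3):dx=+8,dy=-6->D; (2,4):dx=-1,dy=+7->D; (2,5):dx=+1,dy=-3->D; (2,6):dx=+10,dy=-8->D
  (2,7):dx=+6,dy=-10->D; (2,8):dx=-2,dy=+2->D; (2,9):dx=+5,dy=-2->D; (3,4):dx=-9,dy=+13->D
  (3,5):dx=-7,dy=+3->D; (3,6):dx=+2,dy=-2->D; (3,7):dx=-2,dy=-4->C; (3,8):dx=-10,dy=+8->D
  (3,9):dx=-3,dy=+4->D; (4,5):dx=+2,dy=-10->D; (4,6):dx=+11,dy=-15->D; (4,7):dx=+7,dy=-17->D
  (4,8):dx=-1,dy=-5->C; (4,9):dx=+6,dy=-9->D; (5,6):dx=+9,dy=-5->D; (5,7):dx=+5,dy=-7->D
  (5,8):dx=-3,dy=+5->D; (5,9):dx=+4,dy=+1->C; (6,7):dx=-4,dy=-2->C; (6,8):dx=-12,dy=+10->D
  (6,9):dx=-5,dy=+6->D; (7,8):dx=-8,dy=+12->D; (7,9):dx=-1,dy=+8->D; (8,9):dx=+7,dy=-4->D
Step 2: C = 10, D = 26, total pairs = 36.
Step 3: tau = (C - D)/(n(n-1)/2) = (10 - 26)/36 = -0.444444.
Step 4: Exact two-sided p-value (enumerate n! = 362880 permutations of y under H0): p = 0.119439.
Step 5: alpha = 0.05. fail to reject H0.

tau_b = -0.4444 (C=10, D=26), p = 0.119439, fail to reject H0.


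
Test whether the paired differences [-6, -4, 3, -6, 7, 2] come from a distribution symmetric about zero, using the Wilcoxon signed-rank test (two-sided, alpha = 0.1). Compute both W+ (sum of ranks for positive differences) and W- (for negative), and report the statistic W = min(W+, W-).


Step 1: Drop any zero differences (none here) and take |d_i|.
|d| = [6, 4, 3, 6, 7, 2]
Step 2: Midrank |d_i| (ties get averaged ranks).
ranks: |6|->4.5, |4|->3, |3|->2, |6|->4.5, |7|->6, |2|->1
Step 3: Attach original signs; sum ranks with positive sign and with negative sign.
W+ = 2 + 6 + 1 = 9
W- = 4.5 + 3 + 4.5 = 12
(Check: W+ + W- = 21 should equal n(n+1)/2 = 21.)
Step 4: Test statistic W = min(W+, W-) = 9.
Step 5: Ties in |d|, so use the tie-corrected normal approximation.
        E[W] = n(n+1)/4 = 6*7/4 = 10.5.
        Tie groups: |d|=6 (t=2); sum(t^3 - t) = 6.
        Var[W] = n(n+1)(2n+1)/24 - sum(t^3-t)/48 = 546/24 - 6/48 = 22.625.
        z = (W - E[W]) / sqrt(Var[W]) = (9 - 10.5) / 4.7566 = -0.3154.
        Two-sided p = 2*Phi(z) = 0.752494.
Step 6: alpha = 0.1. fail to reject H0.

W+ = 9, W- = 12, W = min = 9, p = 0.752494, fail to reject H0.


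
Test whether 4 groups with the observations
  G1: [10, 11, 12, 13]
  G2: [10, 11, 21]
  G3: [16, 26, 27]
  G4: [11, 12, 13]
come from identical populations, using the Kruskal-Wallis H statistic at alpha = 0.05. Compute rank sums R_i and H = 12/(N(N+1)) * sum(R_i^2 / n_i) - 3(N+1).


Step 1: Combine all N = 13 observations and assign midranks.
sorted (value, group, rank): (10,G1,1.5), (10,G2,1.5), (11,G1,4), (11,G2,4), (11,G4,4), (12,G1,6.5), (12,G4,6.5), (13,G1,8.5), (13,G4,8.5), (16,G3,10), (21,G2,11), (26,G3,12), (27,G3,13)
Step 2: Sum ranks within each group.
R_1 = 20.5 (n_1 = 4)
R_2 = 16.5 (n_2 = 3)
R_3 = 35 (n_3 = 3)
R_4 = 19 (n_4 = 3)
Step 3: H = 12/(N(N+1)) * sum(R_i^2/n_i) - 3(N+1)
     = 12/(13*14) * (20.5^2/4 + 16.5^2/3 + 35^2/3 + 19^2/3) - 3*14
     = 0.065934 * 724.479 - 42
     = 5.767857.
Step 4: Ties present; correction factor C = 1 - 42/(13^3 - 13) = 0.980769. Corrected H = 5.767857 / 0.980769 = 5.880952.
Step 5: Under H0, H ~ chi^2(3); p-value = 0.117548.
Step 6: alpha = 0.05. fail to reject H0.

H = 5.8810, df = 3, p = 0.117548, fail to reject H0.


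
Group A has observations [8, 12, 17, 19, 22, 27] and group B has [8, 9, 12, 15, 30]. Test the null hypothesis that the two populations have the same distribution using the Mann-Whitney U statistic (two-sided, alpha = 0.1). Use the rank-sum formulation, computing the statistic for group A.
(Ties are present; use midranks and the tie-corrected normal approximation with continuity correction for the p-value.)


Step 1: Combine and sort all 11 observations; assign midranks.
sorted (value, group): (8,X), (8,Y), (9,Y), (12,X), (12,Y), (15,Y), (17,X), (19,X), (22,X), (27,X), (30,Y)
ranks: 8->1.5, 8->1.5, 9->3, 12->4.5, 12->4.5, 15->6, 17->7, 19->8, 22->9, 27->10, 30->11
Step 2: Rank sum for X: R1 = 1.5 + 4.5 + 7 + 8 + 9 + 10 = 40.
Step 3: U_X = R1 - n1(n1+1)/2 = 40 - 6*7/2 = 40 - 21 = 19.
       U_Y = n1*n2 - U_X = 30 - 19 = 11.
Step 4: Ties are present, so use the tie-corrected normal approximation (with continuity correction) for the p-value.
Step 5: p-value = 0.520916; compare to alpha = 0.1. fail to reject H0.

U_X = 19, p = 0.520916, fail to reject H0 at alpha = 0.1.


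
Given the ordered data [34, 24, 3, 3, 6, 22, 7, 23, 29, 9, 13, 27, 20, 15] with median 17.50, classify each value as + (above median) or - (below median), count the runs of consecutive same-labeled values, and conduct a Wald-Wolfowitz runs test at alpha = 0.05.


Step 1: Compute median = 17.50; label A = above, B = below.
Labels in order: AABBBABAABBAAB  (n_A = 7, n_B = 7)
Step 2: Count runs R = 8.
Step 3: Under H0 (random ordering), E[R] = 2*n_A*n_B/(n_A+n_B) + 1 = 2*7*7/14 + 1 = 8.0000.
        Var[R] = 2*n_A*n_B*(2*n_A*n_B - n_A - n_B) / ((n_A+n_B)^2 * (n_A+n_B-1)) = 8232/2548 = 3.2308.
        SD[R] = 1.7974.
Step 4: R = E[R], so z = 0 with no continuity correction.
Step 5: Two-sided p-value via normal approximation = 2*(1 - Phi(|z|)) = 1.000000.
Step 6: alpha = 0.05. fail to reject H0.

R = 8, z = 0.0000, p = 1.000000, fail to reject H0.


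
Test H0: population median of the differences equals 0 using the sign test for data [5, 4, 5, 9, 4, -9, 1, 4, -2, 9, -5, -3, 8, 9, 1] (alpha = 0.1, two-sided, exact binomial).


Step 1: Discard zero differences. Original n = 15; n_eff = number of nonzero differences = 15.
Nonzero differences (with sign): +5, +4, +5, +9, +4, -9, +1, +4, -2, +9, -5, -3, +8, +9, +1
Step 2: Count signs: positive = 11, negative = 4.
Step 3: Under H0: P(positive) = 0.5, so the number of positives S ~ Bin(15, 0.5).
Step 4: Two-sided exact p-value = sum of Bin(15,0.5) probabilities at or below the observed probability = 0.118469.
Step 5: alpha = 0.1. fail to reject H0.

n_eff = 15, pos = 11, neg = 4, p = 0.118469, fail to reject H0.


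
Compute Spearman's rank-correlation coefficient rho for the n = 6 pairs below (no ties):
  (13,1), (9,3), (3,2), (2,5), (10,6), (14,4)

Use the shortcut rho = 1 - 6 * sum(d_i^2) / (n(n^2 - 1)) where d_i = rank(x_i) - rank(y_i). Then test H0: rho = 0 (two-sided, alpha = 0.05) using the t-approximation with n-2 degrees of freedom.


Step 1: Rank x and y separately (midranks; no ties here).
rank(x): 13->5, 9->3, 3->2, 2->1, 10->4, 14->6
rank(y): 1->1, 3->3, 2->2, 5->5, 6->6, 4->4
Step 2: d_i = R_x(i) - R_y(i); compute d_i^2.
  (5-1)^2=16, (3-3)^2=0, (2-2)^2=0, (1-5)^2=16, (4-6)^2=4, (6-4)^2=4
sum(d^2) = 40.
Step 3: rho = 1 - 6*40 / (6*(6^2 - 1)) = 1 - 240/210 = -0.142857.
Step 4: Under H0, t = rho * sqrt((n-2)/(1-rho^2)) = -0.2887 ~ t(4).
Step 5: Two-sided p-value from the t-distribution with 4 df = 0.787172.
Step 6: alpha = 0.05. fail to reject H0.

rho = -0.1429, p = 0.787172, fail to reject H0 at alpha = 0.05.


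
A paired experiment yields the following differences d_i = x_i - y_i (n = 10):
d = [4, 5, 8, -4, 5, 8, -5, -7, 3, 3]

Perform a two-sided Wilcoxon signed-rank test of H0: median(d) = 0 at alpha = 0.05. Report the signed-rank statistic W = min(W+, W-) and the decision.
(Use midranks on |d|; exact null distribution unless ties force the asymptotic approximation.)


Step 1: Drop any zero differences (none here) and take |d_i|.
|d| = [4, 5, 8, 4, 5, 8, 5, 7, 3, 3]
Step 2: Midrank |d_i| (ties get averaged ranks).
ranks: |4|->3.5, |5|->6, |8|->9.5, |4|->3.5, |5|->6, |8|->9.5, |5|->6, |7|->8, |3|->1.5, |3|->1.5
Step 3: Attach original signs; sum ranks with positive sign and with negative sign.
W+ = 3.5 + 6 + 9.5 + 6 + 9.5 + 1.5 + 1.5 = 37.5
W- = 3.5 + 6 + 8 = 17.5
(Check: W+ + W- = 55 should equal n(n+1)/2 = 55.)
Step 4: Test statistic W = min(W+, W-) = 17.5.
Step 5: Ties in |d|, so use the tie-corrected normal approximation.
        E[W] = n(n+1)/4 = 10*11/4 = 27.5.
        Tie groups: |d|=3 (t=2), |d|=4 (t=2), |d|=5 (t=3), |d|=8 (t=2); sum(t^3 - t) = 42.
        Var[W] = n(n+1)(2n+1)/24 - sum(t^3-t)/48 = 2310/24 - 42/48 = 95.375.
        z = (W - E[W]) / sqrt(Var[W]) = (17.5 - 27.5) / 9.7660 = -1.0240.
        Two-sided p = 2*Phi(z) = 0.305854.
Step 6: alpha = 0.05. fail to reject H0.

W+ = 37.5, W- = 17.5, W = min = 17.5, p = 0.305854, fail to reject H0.


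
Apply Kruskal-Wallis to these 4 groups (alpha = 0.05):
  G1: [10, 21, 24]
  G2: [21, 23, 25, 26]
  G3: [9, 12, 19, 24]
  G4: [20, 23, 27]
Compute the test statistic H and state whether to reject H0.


Step 1: Combine all N = 14 observations and assign midranks.
sorted (value, group, rank): (9,G3,1), (10,G1,2), (12,G3,3), (19,G3,4), (20,G4,5), (21,G1,6.5), (21,G2,6.5), (23,G2,8.5), (23,G4,8.5), (24,G1,10.5), (24,G3,10.5), (25,G2,12), (26,G2,13), (27,G4,14)
Step 2: Sum ranks within each group.
R_1 = 19 (n_1 = 3)
R_2 = 40 (n_2 = 4)
R_3 = 18.5 (n_3 = 4)
R_4 = 27.5 (n_4 = 3)
Step 3: H = 12/(N(N+1)) * sum(R_i^2/n_i) - 3(N+1)
     = 12/(14*15) * (19^2/3 + 40^2/4 + 18.5^2/4 + 27.5^2/3) - 3*15
     = 0.057143 * 857.979 - 45
     = 4.027381.
Step 4: Ties present; correction factor C = 1 - 18/(14^3 - 14) = 0.993407. Corrected H = 4.027381 / 0.993407 = 4.054111.
Step 5: Under H0, H ~ chi^2(3); p-value = 0.255680.
Step 6: alpha = 0.05. fail to reject H0.

H = 4.0541, df = 3, p = 0.255680, fail to reject H0.


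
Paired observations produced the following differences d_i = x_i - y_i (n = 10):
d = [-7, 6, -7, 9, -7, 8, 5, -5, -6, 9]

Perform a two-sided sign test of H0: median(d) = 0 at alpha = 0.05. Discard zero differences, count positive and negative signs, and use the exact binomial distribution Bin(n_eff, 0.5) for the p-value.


Step 1: Discard zero differences. Original n = 10; n_eff = number of nonzero differences = 10.
Nonzero differences (with sign): -7, +6, -7, +9, -7, +8, +5, -5, -6, +9
Step 2: Count signs: positive = 5, negative = 5.
Step 3: Under H0: P(positive) = 0.5, so the number of positives S ~ Bin(10, 0.5).
Step 4: Two-sided exact p-value = sum of Bin(10,0.5) probabilities at or below the observed probability = 1.000000.
Step 5: alpha = 0.05. fail to reject H0.

n_eff = 10, pos = 5, neg = 5, p = 1.000000, fail to reject H0.


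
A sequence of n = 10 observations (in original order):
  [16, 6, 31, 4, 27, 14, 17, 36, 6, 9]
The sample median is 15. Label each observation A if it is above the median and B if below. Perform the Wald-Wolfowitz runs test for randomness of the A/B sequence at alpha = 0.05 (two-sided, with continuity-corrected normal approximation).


Step 1: Compute median = 15; label A = above, B = below.
Labels in order: ABABABAABB  (n_A = 5, n_B = 5)
Step 2: Count runs R = 8.
Step 3: Under H0 (random ordering), E[R] = 2*n_A*n_B/(n_A+n_B) + 1 = 2*5*5/10 + 1 = 6.0000.
        Var[R] = 2*n_A*n_B*(2*n_A*n_B - n_A - n_B) / ((n_A+n_B)^2 * (n_A+n_B-1)) = 2000/900 = 2.2222.
        SD[R] = 1.4907.
Step 4: Continuity-corrected z = (R - 0.5 - E[R]) / SD[R] = (8 - 0.5 - 6.0000) / 1.4907 = 1.0062.
Step 5: Two-sided p-value via normal approximation = 2*(1 - Phi(|z|)) = 0.314305.
Step 6: alpha = 0.05. fail to reject H0.

R = 8, z = 1.0062, p = 0.314305, fail to reject H0.


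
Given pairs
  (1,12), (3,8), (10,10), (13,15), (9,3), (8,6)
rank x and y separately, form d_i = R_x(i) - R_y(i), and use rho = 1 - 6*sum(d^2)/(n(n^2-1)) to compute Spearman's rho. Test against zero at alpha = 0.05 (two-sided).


Step 1: Rank x and y separately (midranks; no ties here).
rank(x): 1->1, 3->2, 10->5, 13->6, 9->4, 8->3
rank(y): 12->5, 8->3, 10->4, 15->6, 3->1, 6->2
Step 2: d_i = R_x(i) - R_y(i); compute d_i^2.
  (1-5)^2=16, (2-3)^2=1, (5-4)^2=1, (6-6)^2=0, (4-1)^2=9, (3-2)^2=1
sum(d^2) = 28.
Step 3: rho = 1 - 6*28 / (6*(6^2 - 1)) = 1 - 168/210 = 0.200000.
Step 4: Under H0, t = rho * sqrt((n-2)/(1-rho^2)) = 0.4082 ~ t(4).
Step 5: Two-sided p-value from the t-distribution with 4 df = 0.704000.
Step 6: alpha = 0.05. fail to reject H0.

rho = 0.2000, p = 0.704000, fail to reject H0 at alpha = 0.05.


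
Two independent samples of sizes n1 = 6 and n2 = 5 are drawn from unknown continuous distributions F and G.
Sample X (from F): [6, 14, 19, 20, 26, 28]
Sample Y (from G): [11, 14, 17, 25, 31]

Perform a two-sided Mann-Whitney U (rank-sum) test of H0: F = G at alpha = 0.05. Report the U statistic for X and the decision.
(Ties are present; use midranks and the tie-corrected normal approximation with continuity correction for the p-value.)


Step 1: Combine and sort all 11 observations; assign midranks.
sorted (value, group): (6,X), (11,Y), (14,X), (14,Y), (17,Y), (19,X), (20,X), (25,Y), (26,X), (28,X), (31,Y)
ranks: 6->1, 11->2, 14->3.5, 14->3.5, 17->5, 19->6, 20->7, 25->8, 26->9, 28->10, 31->11
Step 2: Rank sum for X: R1 = 1 + 3.5 + 6 + 7 + 9 + 10 = 36.5.
Step 3: U_X = R1 - n1(n1+1)/2 = 36.5 - 6*7/2 = 36.5 - 21 = 15.5.
       U_Y = n1*n2 - U_X = 30 - 15.5 = 14.5.
Step 4: Ties are present, so use the tie-corrected normal approximation (with continuity correction) for the p-value.
Step 5: p-value = 1.000000; compare to alpha = 0.05. fail to reject H0.

U_X = 15.5, p = 1.000000, fail to reject H0 at alpha = 0.05.


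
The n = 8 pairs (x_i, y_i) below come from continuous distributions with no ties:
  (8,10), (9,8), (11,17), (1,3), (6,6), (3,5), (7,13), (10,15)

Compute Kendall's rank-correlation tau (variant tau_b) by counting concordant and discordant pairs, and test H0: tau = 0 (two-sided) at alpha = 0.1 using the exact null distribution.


Step 1: Enumerate the 28 unordered pairs (i,j) with i<j and classify each by sign(x_j-x_i) * sign(y_j-y_i).
  (1,2):dx=+1,dy=-2->D; (1,3):dx=+3,dy=+7->C; (1,4):dx=-7,dy=-7->C; (1,5):dx=-2,dy=-4->C
  (1,6):dx=-5,dy=-5->C; (1,7):dx=-1,dy=+3->D; (1,8):dx=+2,dy=+5->C; (2,3):dx=+2,dy=+9->C
  (2,4):dx=-8,dy=-5->C; (2,5):dx=-3,dy=-2->C; (2,6):dx=-6,dy=-3->C; (2,7):dx=-2,dy=+5->D
  (2,8):dx=+1,dy=+7->C; (3,4):dx=-10,dy=-14->C; (3,5):dx=-5,dy=-11->C; (3,6):dx=-8,dy=-12->C
  (3,7):dx=-4,dy=-4->C; (3,8):dx=-1,dy=-2->C; (4,5):dx=+5,dy=+3->C; (4,6):dx=+2,dy=+2->C
  (4,7):dx=+6,dy=+10->C; (4,8):dx=+9,dy=+12->C; (5,6):dx=-3,dy=-1->C; (5,7):dx=+1,dy=+7->C
  (5,8):dx=+4,dy=+9->C; (6,7):dx=+4,dy=+8->C; (6,8):dx=+7,dy=+10->C; (7,8):dx=+3,dy=+2->C
Step 2: C = 25, D = 3, total pairs = 28.
Step 3: tau = (C - D)/(n(n-1)/2) = (25 - 3)/28 = 0.785714.
Step 4: Exact two-sided p-value (enumerate n! = 40320 permutations of y under H0): p = 0.005506.
Step 5: alpha = 0.1. reject H0.

tau_b = 0.7857 (C=25, D=3), p = 0.005506, reject H0.


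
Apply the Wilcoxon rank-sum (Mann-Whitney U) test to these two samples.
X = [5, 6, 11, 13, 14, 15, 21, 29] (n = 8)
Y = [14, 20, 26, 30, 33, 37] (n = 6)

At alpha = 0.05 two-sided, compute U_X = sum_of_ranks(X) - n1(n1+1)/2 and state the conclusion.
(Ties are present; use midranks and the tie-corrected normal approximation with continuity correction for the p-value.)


Step 1: Combine and sort all 14 observations; assign midranks.
sorted (value, group): (5,X), (6,X), (11,X), (13,X), (14,X), (14,Y), (15,X), (20,Y), (21,X), (26,Y), (29,X), (30,Y), (33,Y), (37,Y)
ranks: 5->1, 6->2, 11->3, 13->4, 14->5.5, 14->5.5, 15->7, 20->8, 21->9, 26->10, 29->11, 30->12, 33->13, 37->14
Step 2: Rank sum for X: R1 = 1 + 2 + 3 + 4 + 5.5 + 7 + 9 + 11 = 42.5.
Step 3: U_X = R1 - n1(n1+1)/2 = 42.5 - 8*9/2 = 42.5 - 36 = 6.5.
       U_Y = n1*n2 - U_X = 48 - 6.5 = 41.5.
Step 4: Ties are present, so use the tie-corrected normal approximation (with continuity correction) for the p-value.
Step 5: p-value = 0.028013; compare to alpha = 0.05. reject H0.

U_X = 6.5, p = 0.028013, reject H0 at alpha = 0.05.


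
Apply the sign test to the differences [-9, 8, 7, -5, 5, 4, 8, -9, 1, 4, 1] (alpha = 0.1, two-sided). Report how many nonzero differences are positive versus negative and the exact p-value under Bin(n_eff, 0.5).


Step 1: Discard zero differences. Original n = 11; n_eff = number of nonzero differences = 11.
Nonzero differences (with sign): -9, +8, +7, -5, +5, +4, +8, -9, +1, +4, +1
Step 2: Count signs: positive = 8, negative = 3.
Step 3: Under H0: P(positive) = 0.5, so the number of positives S ~ Bin(11, 0.5).
Step 4: Two-sided exact p-value = sum of Bin(11,0.5) probabilities at or below the observed probability = 0.226562.
Step 5: alpha = 0.1. fail to reject H0.

n_eff = 11, pos = 8, neg = 3, p = 0.226562, fail to reject H0.


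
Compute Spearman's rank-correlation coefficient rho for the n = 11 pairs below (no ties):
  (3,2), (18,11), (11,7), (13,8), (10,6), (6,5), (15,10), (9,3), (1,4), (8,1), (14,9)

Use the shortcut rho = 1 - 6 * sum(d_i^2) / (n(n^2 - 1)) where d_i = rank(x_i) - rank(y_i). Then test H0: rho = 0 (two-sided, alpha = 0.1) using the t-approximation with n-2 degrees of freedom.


Step 1: Rank x and y separately (midranks; no ties here).
rank(x): 3->2, 18->11, 11->7, 13->8, 10->6, 6->3, 15->10, 9->5, 1->1, 8->4, 14->9
rank(y): 2->2, 11->11, 7->7, 8->8, 6->6, 5->5, 10->10, 3->3, 4->4, 1->1, 9->9
Step 2: d_i = R_x(i) - R_y(i); compute d_i^2.
  (2-2)^2=0, (11-11)^2=0, (7-7)^2=0, (8-8)^2=0, (6-6)^2=0, (3-5)^2=4, (10-10)^2=0, (5-3)^2=4, (1-4)^2=9, (4-1)^2=9, (9-9)^2=0
sum(d^2) = 26.
Step 3: rho = 1 - 6*26 / (11*(11^2 - 1)) = 1 - 156/1320 = 0.881818.
Step 4: Under H0, t = rho * sqrt((n-2)/(1-rho^2)) = 5.6097 ~ t(9).
Step 5: Two-sided p-value from the t-distribution with 9 df = 0.000330.
Step 6: alpha = 0.1. reject H0.

rho = 0.8818, p = 0.000330, reject H0 at alpha = 0.1.


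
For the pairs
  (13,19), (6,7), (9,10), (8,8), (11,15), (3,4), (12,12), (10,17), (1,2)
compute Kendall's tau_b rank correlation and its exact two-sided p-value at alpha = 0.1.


Step 1: Enumerate the 36 unordered pairs (i,j) with i<j and classify each by sign(x_j-x_i) * sign(y_j-y_i).
  (1,2):dx=-7,dy=-12->C; (1,3):dx=-4,dy=-9->C; (1,4):dx=-5,dy=-11->C; (1,5):dx=-2,dy=-4->C
  (1,6):dx=-10,dy=-15->C; (1,7):dx=-1,dy=-7->C; (1,8):dx=-3,dy=-2->C; (1,9):dx=-12,dy=-17->C
  (2,3):dx=+3,dy=+3->C; (2,4):dx=+2,dy=+1->C; (2,5):dx=+5,dy=+8->C; (2,6):dx=-3,dy=-3->C
  (2,7):dx=+6,dy=+5->C; (2,8):dx=+4,dy=+10->C; (2,9):dx=-5,dy=-5->C; (3,4):dx=-1,dy=-2->C
  (3,5):dx=+2,dy=+5->C; (3,6):dx=-6,dy=-6->C; (3,7):dx=+3,dy=+2->C; (3,8):dx=+1,dy=+7->C
  (3,9):dx=-8,dy=-8->C; (4,5):dx=+3,dy=+7->C; (4,6):dx=-5,dy=-4->C; (4,7):dx=+4,dy=+4->C
  (4,8):dx=+2,dy=+9->C; (4,9):dx=-7,dy=-6->C; (5,6):dx=-8,dy=-11->C; (5,7):dx=+1,dy=-3->D
  (5,8):dx=-1,dy=+2->D; (5,9):dx=-10,dy=-13->C; (6,7):dx=+9,dy=+8->C; (6,8):dx=+7,dy=+13->C
  (6,9):dx=-2,dy=-2->C; (7,8):dx=-2,dy=+5->D; (7,9):dx=-11,dy=-10->C; (8,9):dx=-9,dy=-15->C
Step 2: C = 33, D = 3, total pairs = 36.
Step 3: tau = (C - D)/(n(n-1)/2) = (33 - 3)/36 = 0.833333.
Step 4: Exact two-sided p-value (enumerate n! = 362880 permutations of y under H0): p = 0.000854.
Step 5: alpha = 0.1. reject H0.

tau_b = 0.8333 (C=33, D=3), p = 0.000854, reject H0.


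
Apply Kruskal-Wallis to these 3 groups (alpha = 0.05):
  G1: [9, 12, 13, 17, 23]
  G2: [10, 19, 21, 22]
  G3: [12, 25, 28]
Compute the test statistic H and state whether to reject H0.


Step 1: Combine all N = 12 observations and assign midranks.
sorted (value, group, rank): (9,G1,1), (10,G2,2), (12,G1,3.5), (12,G3,3.5), (13,G1,5), (17,G1,6), (19,G2,7), (21,G2,8), (22,G2,9), (23,G1,10), (25,G3,11), (28,G3,12)
Step 2: Sum ranks within each group.
R_1 = 25.5 (n_1 = 5)
R_2 = 26 (n_2 = 4)
R_3 = 26.5 (n_3 = 3)
Step 3: H = 12/(N(N+1)) * sum(R_i^2/n_i) - 3(N+1)
     = 12/(12*13) * (25.5^2/5 + 26^2/4 + 26.5^2/3) - 3*13
     = 0.076923 * 533.133 - 39
     = 2.010256.
Step 4: Ties present; correction factor C = 1 - 6/(12^3 - 12) = 0.996503. Corrected H = 2.010256 / 0.996503 = 2.017310.
Step 5: Under H0, H ~ chi^2(2); p-value = 0.364709.
Step 6: alpha = 0.05. fail to reject H0.

H = 2.0173, df = 2, p = 0.364709, fail to reject H0.


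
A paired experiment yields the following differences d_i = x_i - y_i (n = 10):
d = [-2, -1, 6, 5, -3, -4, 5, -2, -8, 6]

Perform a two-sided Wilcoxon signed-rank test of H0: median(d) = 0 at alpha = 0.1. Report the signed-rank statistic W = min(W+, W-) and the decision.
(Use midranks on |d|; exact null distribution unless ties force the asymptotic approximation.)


Step 1: Drop any zero differences (none here) and take |d_i|.
|d| = [2, 1, 6, 5, 3, 4, 5, 2, 8, 6]
Step 2: Midrank |d_i| (ties get averaged ranks).
ranks: |2|->2.5, |1|->1, |6|->8.5, |5|->6.5, |3|->4, |4|->5, |5|->6.5, |2|->2.5, |8|->10, |6|->8.5
Step 3: Attach original signs; sum ranks with positive sign and with negative sign.
W+ = 8.5 + 6.5 + 6.5 + 8.5 = 30
W- = 2.5 + 1 + 4 + 5 + 2.5 + 10 = 25
(Check: W+ + W- = 55 should equal n(n+1)/2 = 55.)
Step 4: Test statistic W = min(W+, W-) = 25.
Step 5: Ties in |d|, so use the tie-corrected normal approximation.
        E[W] = n(n+1)/4 = 10*11/4 = 27.5.
        Tie groups: |d|=2 (t=2), |d|=5 (t=2), |d|=6 (t=2); sum(t^3 - t) = 18.
        Var[W] = n(n+1)(2n+1)/24 - sum(t^3-t)/48 = 2310/24 - 18/48 = 95.875.
        z = (W - E[W]) / sqrt(Var[W]) = (25 - 27.5) / 9.7916 = -0.2553.
        Two-sided p = 2*Phi(z) = 0.798475.
Step 6: alpha = 0.1. fail to reject H0.

W+ = 30, W- = 25, W = min = 25, p = 0.798475, fail to reject H0.


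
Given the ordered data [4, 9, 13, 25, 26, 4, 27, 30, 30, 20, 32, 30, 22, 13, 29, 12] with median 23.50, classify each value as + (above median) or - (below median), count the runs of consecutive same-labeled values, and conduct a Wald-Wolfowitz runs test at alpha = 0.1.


Step 1: Compute median = 23.50; label A = above, B = below.
Labels in order: BBBAABAAABAABBAB  (n_A = 8, n_B = 8)
Step 2: Count runs R = 9.
Step 3: Under H0 (random ordering), E[R] = 2*n_A*n_B/(n_A+n_B) + 1 = 2*8*8/16 + 1 = 9.0000.
        Var[R] = 2*n_A*n_B*(2*n_A*n_B - n_A - n_B) / ((n_A+n_B)^2 * (n_A+n_B-1)) = 14336/3840 = 3.7333.
        SD[R] = 1.9322.
Step 4: R = E[R], so z = 0 with no continuity correction.
Step 5: Two-sided p-value via normal approximation = 2*(1 - Phi(|z|)) = 1.000000.
Step 6: alpha = 0.1. fail to reject H0.

R = 9, z = 0.0000, p = 1.000000, fail to reject H0.


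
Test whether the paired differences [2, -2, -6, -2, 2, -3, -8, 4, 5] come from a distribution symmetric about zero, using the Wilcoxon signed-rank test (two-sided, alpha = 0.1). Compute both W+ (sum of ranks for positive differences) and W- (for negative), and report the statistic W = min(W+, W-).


Step 1: Drop any zero differences (none here) and take |d_i|.
|d| = [2, 2, 6, 2, 2, 3, 8, 4, 5]
Step 2: Midrank |d_i| (ties get averaged ranks).
ranks: |2|->2.5, |2|->2.5, |6|->8, |2|->2.5, |2|->2.5, |3|->5, |8|->9, |4|->6, |5|->7
Step 3: Attach original signs; sum ranks with positive sign and with negative sign.
W+ = 2.5 + 2.5 + 6 + 7 = 18
W- = 2.5 + 8 + 2.5 + 5 + 9 = 27
(Check: W+ + W- = 45 should equal n(n+1)/2 = 45.)
Step 4: Test statistic W = min(W+, W-) = 18.
Step 5: Ties in |d|, so use the tie-corrected normal approximation.
        E[W] = n(n+1)/4 = 9*10/4 = 22.5.
        Tie groups: |d|=2 (t=4); sum(t^3 - t) = 60.
        Var[W] = n(n+1)(2n+1)/24 - sum(t^3-t)/48 = 1710/24 - 60/48 = 70.
        z = (W - E[W]) / sqrt(Var[W]) = (18 - 22.5) / 8.3666 = -0.5379.
        Two-sided p = 2*Phi(z) = 0.590679.
Step 6: alpha = 0.1. fail to reject H0.

W+ = 18, W- = 27, W = min = 18, p = 0.590679, fail to reject H0.


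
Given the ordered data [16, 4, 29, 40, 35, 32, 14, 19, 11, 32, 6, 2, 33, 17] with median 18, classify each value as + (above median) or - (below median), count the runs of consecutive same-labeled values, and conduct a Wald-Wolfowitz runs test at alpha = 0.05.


Step 1: Compute median = 18; label A = above, B = below.
Labels in order: BBAAAABABABBAB  (n_A = 7, n_B = 7)
Step 2: Count runs R = 9.
Step 3: Under H0 (random ordering), E[R] = 2*n_A*n_B/(n_A+n_B) + 1 = 2*7*7/14 + 1 = 8.0000.
        Var[R] = 2*n_A*n_B*(2*n_A*n_B - n_A - n_B) / ((n_A+n_B)^2 * (n_A+n_B-1)) = 8232/2548 = 3.2308.
        SD[R] = 1.7974.
Step 4: Continuity-corrected z = (R - 0.5 - E[R]) / SD[R] = (9 - 0.5 - 8.0000) / 1.7974 = 0.2782.
Step 5: Two-sided p-value via normal approximation = 2*(1 - Phi(|z|)) = 0.780879.
Step 6: alpha = 0.05. fail to reject H0.

R = 9, z = 0.2782, p = 0.780879, fail to reject H0.
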